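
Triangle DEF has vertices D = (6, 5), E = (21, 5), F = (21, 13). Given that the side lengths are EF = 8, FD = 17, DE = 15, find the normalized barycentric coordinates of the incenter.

The incenter has barycentric coordinates proportional to the opposite side lengths: (8 : 17 : 15).
Normalizing by 8+17+15 = 40 gives (1/5, 17/40, 3/8).

(1/5, 17/40, 3/8)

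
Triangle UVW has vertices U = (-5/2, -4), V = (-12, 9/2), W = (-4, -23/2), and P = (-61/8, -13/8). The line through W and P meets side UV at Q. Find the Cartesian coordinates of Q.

Barycentric coordinates of P with respect to UVW: (1/4, 1/2, 1/4).
On side UV the W-coordinate is zero; dropping P's W-weight 1/4 and renormalizing the remaining 1/4 : 1/2 gives weights 1/3, 2/3 on U, V.
Q = (1/3)·(-5/2, -4) + (2/3)·(-12, 9/2) = (-53/6, 5/3).

(-53/6, 5/3)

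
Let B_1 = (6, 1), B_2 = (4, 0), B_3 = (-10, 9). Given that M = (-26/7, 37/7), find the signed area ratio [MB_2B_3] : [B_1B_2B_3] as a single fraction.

[B_1B_2B_3] = ½·(6·(0−9) + 4·(9−1) + (-10)·(1−0)) = ½·(-54 + 32 − 10) = -16.
[MB_2B_3] = ½·((-26/7)·(0−9) + 4·(9−(37/7)) + (-10)·(37/7−0)) = ½·(234/7 + 104/7 − 370/7) = -16/7, so the ratio is (-16/7)/(-16) = 1/7.

1/7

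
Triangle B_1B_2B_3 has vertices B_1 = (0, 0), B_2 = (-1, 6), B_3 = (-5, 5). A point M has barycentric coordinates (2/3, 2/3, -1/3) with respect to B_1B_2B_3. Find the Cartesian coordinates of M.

M = (2/3)·B_1 + (2/3)·B_2 + (-1/3)·B_3.
x-coordinate: (2/3)·0 + (2/3)·(-1) + (-1/3)·(-5) = 1.
y-coordinate: (2/3)·0 + (2/3)·6 + (-1/3)·5 = 7/3.

(1, 7/3)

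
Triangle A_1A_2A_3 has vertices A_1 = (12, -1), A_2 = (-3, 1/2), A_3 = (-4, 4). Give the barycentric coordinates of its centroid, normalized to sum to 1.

The centroid is the average of the vertices, so each weight is 1/3.

(1/3, 1/3, 1/3)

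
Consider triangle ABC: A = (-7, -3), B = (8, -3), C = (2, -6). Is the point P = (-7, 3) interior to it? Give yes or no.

no

Barycentric coordinates of P: (9/5, 6/5, -2).
The three coordinates are positive, positive, negative; a point is interior exactly when all three are positive.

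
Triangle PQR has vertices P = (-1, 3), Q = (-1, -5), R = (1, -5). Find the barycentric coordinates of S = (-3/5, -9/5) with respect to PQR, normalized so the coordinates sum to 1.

Signed area of the reference triangle: [PQR] = ½·((-1)·(-5−(-5)) + (-1)·(-5−3) + 1·(3−(-5))) = ½·(0 + 8 + 8) = 8.
[SQR] = ½·((-3/5)·(-5−(-5)) + (-1)·(-5−(-9/5)) + 1·(-9/5−(-5))) = ½·(0 + 16/5 + 16/5) = 16/5, so the P-coordinate is (16/5)/8 = 2/5.
[PSR] = ½·((-1)·(-9/5−(-5)) + (-3/5)·(-5−3) + 1·(3−(-9/5))) = ½·(-16/5 + 24/5 + 24/5) = 16/5, so the Q-coordinate is 2/5.
[PQS] = ½·((-1)·(-5−(-9/5)) + (-1)·(-9/5−3) + (-3/5)·(3−(-5))) = ½·(16/5 + 24/5 − 24/5) = 8/5, so the R-coordinate is 1/5.
Check: 2/5 + 2/5 + 1/5 = 1.

(2/5, 2/5, 1/5)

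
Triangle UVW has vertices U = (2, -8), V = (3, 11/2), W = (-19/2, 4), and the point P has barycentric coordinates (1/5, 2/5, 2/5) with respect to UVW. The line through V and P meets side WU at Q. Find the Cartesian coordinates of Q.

Line VP meets WU where the V-coordinate vanishes; zeroing P's V-weight and renormalizing leaves W, U-weights 2/5 : 1/5 → (2/3, 1/3).
So Q = (2/3)·W + (1/3)·U = (-17/3, 0).

(-17/3, 0)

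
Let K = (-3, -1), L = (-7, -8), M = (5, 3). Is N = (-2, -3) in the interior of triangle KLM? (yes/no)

Barycentric coordinates of N: (1/8, 1/2, 3/8).
The three coordinates are positive, positive, positive; a point is interior exactly when all three are positive.

yes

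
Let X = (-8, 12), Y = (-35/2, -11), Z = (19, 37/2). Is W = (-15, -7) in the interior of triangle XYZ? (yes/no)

yes

Barycentric coordinates of W: (289/2237, 1870/2237, 78/2237).
The three coordinates are positive, positive, positive; a point is interior exactly when all three are positive.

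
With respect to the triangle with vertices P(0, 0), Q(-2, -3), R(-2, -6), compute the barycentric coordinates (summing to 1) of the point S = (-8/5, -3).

Signed area of the reference triangle: [PQR] = ½·(0·(-3−(-6)) + (-2)·(-6−0) + (-2)·(0−(-3))) = ½·(0 + 12 − 6) = 3.
[SQR] = ½·((-8/5)·(-3−(-6)) + (-2)·(-6−(-3)) + (-2)·(-3−(-3))) = ½·(-24/5 + 6 + 0) = 3/5, so the P-coordinate is (3/5)/3 = 1/5.
[PSR] = ½·(0·(-3−(-6)) + (-8/5)·(-6−0) + (-2)·(0−(-3))) = ½·(0 + 48/5 − 6) = 9/5, so the Q-coordinate is 3/5.
[PQS] = ½·(0·(-3−(-3)) + (-2)·(-3−0) + (-8/5)·(0−(-3))) = ½·(0 + 6 − 24/5) = 3/5, so the R-coordinate is 1/5.

(1/5, 3/5, 1/5)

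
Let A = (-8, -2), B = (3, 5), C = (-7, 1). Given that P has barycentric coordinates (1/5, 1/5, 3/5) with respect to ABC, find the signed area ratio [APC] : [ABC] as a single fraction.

The signed ratio [APC]/[ABC] equals the barycentric coordinate of P at vertex B, which is 1/5.

1/5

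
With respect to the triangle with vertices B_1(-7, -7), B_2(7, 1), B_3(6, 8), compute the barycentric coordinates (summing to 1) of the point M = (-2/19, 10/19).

Signed area of the reference triangle: [B_1B_2B_3] = ½·((-7)·(1−8) + 7·(8−(-7)) + 6·(-7−1)) = ½·(49 + 105 − 48) = 53.
[MB_2B_3] = ½·((-2/19)·(1−8) + 7·(8−(10/19)) + 6·(10/19−1)) = ½·(14/19 + 994/19 − 54/19) = 477/19, so the B_1-coordinate is (477/19)/53 = 9/19.
[B_1MB_3] = ½·((-7)·(10/19−8) + (-2/19)·(8−(-7)) + 6·(-7−(10/19))) = ½·(994/19 − 30/19 − 858/19) = 53/19, so the B_2-coordinate is 1/19.
[B_1B_2M] = ½·((-7)·(1−(10/19)) + 7·(10/19−(-7)) + (-2/19)·(-7−1)) = ½·(-63/19 + 1001/19 + 16/19) = 477/19, so the B_3-coordinate is 9/19.
Check: 9/19 + 1/19 + 9/19 = 1.

(9/19, 1/19, 9/19)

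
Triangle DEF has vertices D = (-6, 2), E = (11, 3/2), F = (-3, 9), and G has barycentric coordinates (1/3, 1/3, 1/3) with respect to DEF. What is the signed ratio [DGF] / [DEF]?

1/3

The signed ratio [DGF]/[DEF] equals the barycentric coordinate of G at vertex E, which is 1/3.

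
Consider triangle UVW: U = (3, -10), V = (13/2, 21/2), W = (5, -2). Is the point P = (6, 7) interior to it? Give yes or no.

Barycentric coordinates of P: (1/13, 10/13, 2/13).
The three coordinates are positive, positive, positive; a point is interior exactly when all three are positive.

yes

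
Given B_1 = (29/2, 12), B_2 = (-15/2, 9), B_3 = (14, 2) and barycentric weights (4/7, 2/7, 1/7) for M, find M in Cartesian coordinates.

(57/7, 68/7)

M = (4/7)·B_1 + (2/7)·B_2 + (1/7)·B_3.
x-coordinate: (4/7)·(29/2) + (2/7)·(-15/2) + (1/7)·14 = 57/7.
y-coordinate: (4/7)·12 + (2/7)·9 + (1/7)·2 = 68/7.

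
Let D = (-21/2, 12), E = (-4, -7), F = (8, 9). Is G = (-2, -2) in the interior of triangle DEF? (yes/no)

Barycentric coordinates of G: (7/83, 467/664, 141/664).
The three coordinates are positive, positive, positive; a point is interior exactly when all three are positive.

yes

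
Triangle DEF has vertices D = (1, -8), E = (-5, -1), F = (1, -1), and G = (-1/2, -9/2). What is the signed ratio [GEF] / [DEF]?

[DEF] = ½·(1·(-1−(-1)) + (-5)·(-1−(-8)) + 1·(-8−(-1))) = ½·(0 − 35 − 7) = -21.
[GEF] = ½·((-1/2)·(-1−(-1)) + (-5)·(-1−(-9/2)) + 1·(-9/2−(-1))) = ½·(0 − 35/2 − 7/2) = -21/2, so the ratio is (-21/2)/(-21) = 1/2.

1/2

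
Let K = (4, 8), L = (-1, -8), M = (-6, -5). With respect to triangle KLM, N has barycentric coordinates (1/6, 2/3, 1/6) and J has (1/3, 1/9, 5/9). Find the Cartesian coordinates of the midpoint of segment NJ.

(-14/9, -35/12)

Barycentric coordinates of the midpoint are the average: (1/4, 7/18, 13/36).
Converting: (1/4)·K + (7/18)·L + (13/36)·M = (-14/9, -35/12).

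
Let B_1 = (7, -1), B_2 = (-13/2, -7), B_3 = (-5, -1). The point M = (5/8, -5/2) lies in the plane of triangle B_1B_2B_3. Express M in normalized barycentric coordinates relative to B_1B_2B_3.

Signed area of the reference triangle: [B_1B_2B_3] = ½·(7·(-7−(-1)) + (-13/2)·(-1−(-1)) + (-5)·(-1−(-7))) = ½·(-42 + 0 − 30) = -36.
[MB_2B_3] = ½·((5/8)·(-7−(-1)) + (-13/2)·(-1−(-5/2)) + (-5)·(-5/2−(-7))) = ½·(-15/4 − 39/4 − 45/2) = -18, so the B_1-coordinate is (-18)/(-36) = 1/2.
[B_1MB_3] = ½·(7·(-5/2−(-1)) + (5/8)·(-1−(-1)) + (-5)·(-1−(-5/2))) = ½·(-21/2 + 0 − 15/2) = -9, so the B_2-coordinate is 1/4.
[B_1B_2M] = ½·(7·(-7−(-5/2)) + (-13/2)·(-5/2−(-1)) + (5/8)·(-1−(-7))) = ½·(-63/2 + 39/4 + 15/4) = -9, so the B_3-coordinate is 1/4.
Check: 1/2 + 1/4 + 1/4 = 1.

(1/2, 1/4, 1/4)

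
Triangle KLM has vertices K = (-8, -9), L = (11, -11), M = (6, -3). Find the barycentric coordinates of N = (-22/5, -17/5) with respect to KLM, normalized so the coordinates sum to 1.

(3/5, -2/5, 4/5)

Signed area of the reference triangle: [KLM] = ½·((-8)·(-11−(-3)) + 11·(-3−(-9)) + 6·(-9−(-11))) = ½·(64 + 66 + 12) = 71.
[NLM] = ½·((-22/5)·(-11−(-3)) + 11·(-3−(-17/5)) + 6·(-17/5−(-11))) = ½·(176/5 + 22/5 + 228/5) = 213/5, so the K-coordinate is (213/5)/71 = 3/5.
[KNM] = ½·((-8)·(-17/5−(-3)) + (-22/5)·(-3−(-9)) + 6·(-9−(-17/5))) = ½·(16/5 − 132/5 − 168/5) = -142/5, so the L-coordinate is -2/5.
[KLN] = ½·((-8)·(-11−(-17/5)) + 11·(-17/5−(-9)) + (-22/5)·(-9−(-11))) = ½·(304/5 + 308/5 − 44/5) = 284/5, so the M-coordinate is 4/5.
Check: 3/5 − 2/5 + 4/5 = 1.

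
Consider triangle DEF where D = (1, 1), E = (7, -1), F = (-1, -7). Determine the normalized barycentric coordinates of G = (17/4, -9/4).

Signed area of the reference triangle: [DEF] = ½·(1·(-1−(-7)) + 7·(-7−1) + (-1)·(1−(-1))) = ½·(6 − 56 − 2) = -26.
[GEF] = ½·((17/4)·(-1−(-7)) + 7·(-7−(-9/4)) + (-1)·(-9/4−(-1))) = ½·(51/2 − 133/4 + 5/4) = -13/4, so the D-coordinate is (-13/4)/(-26) = 1/8.
[DGF] = ½·(1·(-9/4−(-7)) + (17/4)·(-7−1) + (-1)·(1−(-9/4))) = ½·(19/4 − 34 − 13/4) = -65/4, so the E-coordinate is 5/8.
[DEG] = ½·(1·(-1−(-9/4)) + 7·(-9/4−1) + (17/4)·(1−(-1))) = ½·(5/4 − 91/4 + 17/2) = -13/2, so the F-coordinate is 1/4.
Check: 1/8 + 5/8 + 1/4 = 1.

(1/8, 5/8, 1/4)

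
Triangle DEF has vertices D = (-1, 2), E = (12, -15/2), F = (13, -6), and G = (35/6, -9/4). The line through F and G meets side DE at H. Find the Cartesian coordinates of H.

Barycentric coordinates of G with respect to DEF: (1/2, 1/6, 1/3).
On side DE the F-coordinate is zero; dropping G's F-weight 1/3 and renormalizing the remaining 1/2 : 1/6 gives weights 3/4, 1/4 on D, E.
H = (3/4)·(-1, 2) + (1/4)·(12, -15/2) = (9/4, -3/8).

(9/4, -3/8)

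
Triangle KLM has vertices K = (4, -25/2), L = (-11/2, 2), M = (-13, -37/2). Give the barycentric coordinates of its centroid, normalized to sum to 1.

(1/3, 1/3, 1/3)

The centroid is the average of the vertices, so each weight is 1/3.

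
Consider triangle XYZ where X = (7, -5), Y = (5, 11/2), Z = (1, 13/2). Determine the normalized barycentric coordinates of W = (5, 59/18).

(2/9, 2/3, 1/9)

Signed area of the reference triangle: [XYZ] = ½·(7·(11/2−(13/2)) + 5·(13/2−(-5)) + 1·(-5−(11/2))) = ½·(-7 + 115/2 − 21/2) = 20.
[WYZ] = ½·(5·(11/2−(13/2)) + 5·(13/2−(59/18)) + 1·(59/18−(11/2))) = ½·(-5 + 145/9 − 20/9) = 40/9, so the X-coordinate is (40/9)/20 = 2/9.
[XWZ] = ½·(7·(59/18−(13/2)) + 5·(13/2−(-5)) + 1·(-5−(59/18))) = ½·(-203/9 + 115/2 − 149/18) = 40/3, so the Y-coordinate is 2/3.
[XYW] = ½·(7·(11/2−(59/18)) + 5·(59/18−(-5)) + 5·(-5−(11/2))) = ½·(140/9 + 745/18 − 105/2) = 20/9, so the Z-coordinate is 1/9.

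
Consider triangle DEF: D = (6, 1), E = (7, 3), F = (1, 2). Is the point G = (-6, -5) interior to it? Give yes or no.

Barycentric coordinates of G: (35/11, -42/11, 18/11).
The three coordinates are positive, negative, positive; a point is interior exactly when all three are positive.

no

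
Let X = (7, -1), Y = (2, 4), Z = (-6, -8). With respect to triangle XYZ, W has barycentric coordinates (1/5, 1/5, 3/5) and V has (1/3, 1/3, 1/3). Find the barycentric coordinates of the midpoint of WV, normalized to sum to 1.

(4/15, 4/15, 7/15)

Since both coordinate triples sum to 1, the midpoint's barycentrics are the componentwise average.
(1/5+1/3)/2 = 4/15; similarly 4/15 and 7/15.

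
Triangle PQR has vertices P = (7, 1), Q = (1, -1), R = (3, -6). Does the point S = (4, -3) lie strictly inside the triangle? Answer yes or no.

yes

Barycentric coordinates of S: (11/34, 5/34, 9/17).
The three coordinates are positive, positive, positive; a point is interior exactly when all three are positive.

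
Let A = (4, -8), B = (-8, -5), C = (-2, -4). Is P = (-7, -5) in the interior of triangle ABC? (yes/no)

yes

Barycentric coordinates of P: (1/30, 13/15, 1/10).
The three coordinates are positive, positive, positive; a point is interior exactly when all three are positive.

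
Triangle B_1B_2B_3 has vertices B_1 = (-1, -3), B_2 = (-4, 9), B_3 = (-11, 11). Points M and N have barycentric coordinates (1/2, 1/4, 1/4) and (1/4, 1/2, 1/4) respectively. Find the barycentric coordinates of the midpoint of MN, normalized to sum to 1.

(3/8, 3/8, 1/4)

Since both coordinate triples sum to 1, the midpoint's barycentrics are the componentwise average.
(1/2+1/4)/2 = 3/8; similarly 3/8 and 1/4.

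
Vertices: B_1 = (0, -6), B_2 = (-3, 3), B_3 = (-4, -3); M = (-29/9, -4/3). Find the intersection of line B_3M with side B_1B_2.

Barycentric coordinates of M with respect to B_1B_2B_3: (1/9, 1/3, 5/9).
On side B_1B_2 the B_3-coordinate is zero; dropping M's B_3-weight 5/9 and renormalizing the remaining 1/9 : 1/3 gives weights 1/4, 3/4 on B_1, B_2.
N = (1/4)·(0, -6) + (3/4)·(-3, 3) = (-9/4, 3/4).

(-9/4, 3/4)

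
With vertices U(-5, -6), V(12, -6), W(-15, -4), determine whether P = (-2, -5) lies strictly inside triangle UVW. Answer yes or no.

yes

Barycentric coordinates of P: (1/34, 8/17, 1/2).
The three coordinates are positive, positive, positive; a point is interior exactly when all three are positive.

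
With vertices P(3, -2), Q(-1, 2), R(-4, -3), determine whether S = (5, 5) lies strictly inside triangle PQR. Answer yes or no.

Barycentric coordinates of S: (21/32, 47/32, -9/8).
The three coordinates are positive, positive, negative; a point is interior exactly when all three are positive.

no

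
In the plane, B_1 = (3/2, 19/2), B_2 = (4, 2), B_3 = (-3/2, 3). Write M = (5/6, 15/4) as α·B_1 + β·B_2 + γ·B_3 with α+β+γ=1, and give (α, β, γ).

Signed area of the reference triangle: [B_1B_2B_3] = ½·((3/2)·(2−3) + 4·(3−(19/2)) + (-3/2)·(19/2−2)) = ½·(-3/2 − 26 − 45/4) = -155/8.
[MB_2B_3] = ½·((5/6)·(2−3) + 4·(3−(15/4)) + (-3/2)·(15/4−2)) = ½·(-5/6 − 3 − 21/8) = -155/48, so the B_1-coordinate is (-155/48)/(-155/8) = 1/6.
[B_1MB_3] = ½·((3/2)·(15/4−3) + (5/6)·(3−(19/2)) + (-3/2)·(19/2−(15/4))) = ½·(9/8 − 65/12 − 69/8) = -155/24, so the B_2-coordinate is 1/3.
[B_1B_2M] = ½·((3/2)·(2−(15/4)) + 4·(15/4−(19/2)) + (5/6)·(19/2−2)) = ½·(-21/8 − 23 + 25/4) = -155/16, so the B_3-coordinate is 1/2.
Check: 1/6 + 1/3 + 1/2 = 1.

(1/6, 1/3, 1/2)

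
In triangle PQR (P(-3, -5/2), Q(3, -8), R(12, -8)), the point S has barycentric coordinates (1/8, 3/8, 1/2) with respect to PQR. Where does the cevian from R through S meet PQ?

Line RS meets PQ where the R-coordinate vanishes; zeroing S's R-weight and renormalizing leaves P, Q-weights 1/8 : 3/8 → (1/4, 3/4).
So T = (1/4)·P + (3/4)·Q = (3/2, -53/8).

(3/2, -53/8)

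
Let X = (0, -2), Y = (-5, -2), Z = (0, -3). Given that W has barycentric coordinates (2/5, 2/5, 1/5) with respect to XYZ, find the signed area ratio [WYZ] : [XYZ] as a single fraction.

The signed ratio [WYZ]/[XYZ] equals the barycentric coordinate of W at vertex X, which is 2/5.

2/5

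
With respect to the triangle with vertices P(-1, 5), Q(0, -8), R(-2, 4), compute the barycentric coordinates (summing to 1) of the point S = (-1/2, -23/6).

Signed area of the reference triangle: [PQR] = ½·((-1)·(-8−4) + 0·(4−5) + (-2)·(5−(-8))) = ½·(12 + 0 − 26) = -7.
[SQR] = ½·((-1/2)·(-8−4) + 0·(4−(-23/6)) + (-2)·(-23/6−(-8))) = ½·(6 + 0 − 25/3) = -7/6, so the P-coordinate is (-7/6)/(-7) = 1/6.
[PSR] = ½·((-1)·(-23/6−4) + (-1/2)·(4−5) + (-2)·(5−(-23/6))) = ½·(47/6 + 1/2 − 53/3) = -14/3, so the Q-coordinate is 2/3.
[PQS] = ½·((-1)·(-8−(-23/6)) + 0·(-23/6−5) + (-1/2)·(5−(-8))) = ½·(25/6 + 0 − 13/2) = -7/6, so the R-coordinate is 1/6.
Check: 1/6 + 2/3 + 1/6 = 1.

(1/6, 2/3, 1/6)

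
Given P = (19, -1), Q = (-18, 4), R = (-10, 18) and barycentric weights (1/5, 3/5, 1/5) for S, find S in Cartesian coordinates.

S = (1/5)·P + (3/5)·Q + (1/5)·R.
x-coordinate: (1/5)·19 + (3/5)·(-18) + (1/5)·(-10) = -9.
y-coordinate: (1/5)·(-1) + (3/5)·4 + (1/5)·18 = 29/5.

(-9, 29/5)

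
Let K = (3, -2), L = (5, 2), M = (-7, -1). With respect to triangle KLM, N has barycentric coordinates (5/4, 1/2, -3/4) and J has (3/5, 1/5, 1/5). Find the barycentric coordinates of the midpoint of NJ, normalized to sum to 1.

(37/40, 7/20, -11/40)

Since both coordinate triples sum to 1, the midpoint's barycentrics are the componentwise average.
(5/4+3/5)/2 = 37/40; similarly 7/20 and -11/40.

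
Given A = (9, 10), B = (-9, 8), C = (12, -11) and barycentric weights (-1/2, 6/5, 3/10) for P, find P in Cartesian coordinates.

(-117/10, 13/10)

P = (-1/2)·A + (6/5)·B + (3/10)·C.
x-coordinate: (-1/2)·9 + (6/5)·(-9) + (3/10)·12 = -117/10.
y-coordinate: (-1/2)·10 + (6/5)·8 + (3/10)·(-11) = 13/10.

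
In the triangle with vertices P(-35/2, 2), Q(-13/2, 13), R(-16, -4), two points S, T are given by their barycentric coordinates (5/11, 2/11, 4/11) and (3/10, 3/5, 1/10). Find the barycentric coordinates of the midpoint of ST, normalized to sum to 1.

(83/220, 43/110, 51/220)

Since both coordinate triples sum to 1, the midpoint's barycentrics are the componentwise average.
(5/11+3/10)/2 = 83/220; similarly 43/110 and 51/220.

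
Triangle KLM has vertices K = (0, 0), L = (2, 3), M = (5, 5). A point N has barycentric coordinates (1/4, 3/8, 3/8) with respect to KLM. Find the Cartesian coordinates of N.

(21/8, 3)

N = (1/4)·K + (3/8)·L + (3/8)·M.
x-coordinate: (1/4)·0 + (3/8)·2 + (3/8)·5 = 21/8.
y-coordinate: (1/4)·0 + (3/8)·3 + (3/8)·5 = 3.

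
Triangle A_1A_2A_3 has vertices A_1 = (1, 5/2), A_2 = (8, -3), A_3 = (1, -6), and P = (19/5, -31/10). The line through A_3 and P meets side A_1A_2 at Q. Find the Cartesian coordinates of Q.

(17/3, -7/6)

Barycentric coordinates of P with respect to A_1A_2A_3: (1/5, 2/5, 2/5).
On side A_1A_2 the A_3-coordinate is zero; dropping P's A_3-weight 2/5 and renormalizing the remaining 1/5 : 2/5 gives weights 1/3, 2/3 on A_1, A_2.
Q = (1/3)·(1, 5/2) + (2/3)·(8, -3) = (17/3, -7/6).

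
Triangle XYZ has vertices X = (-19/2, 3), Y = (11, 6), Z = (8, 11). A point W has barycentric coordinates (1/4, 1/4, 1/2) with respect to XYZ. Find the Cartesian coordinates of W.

W = (1/4)·X + (1/4)·Y + (1/2)·Z.
x-coordinate: (1/4)·(-19/2) + (1/4)·11 + (1/2)·8 = 35/8.
y-coordinate: (1/4)·3 + (1/4)·6 + (1/2)·11 = 31/4.

(35/8, 31/4)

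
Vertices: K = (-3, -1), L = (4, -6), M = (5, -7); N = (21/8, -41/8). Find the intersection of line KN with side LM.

(9/2, -13/2)

Barycentric coordinates of N with respect to KLM: (1/4, 3/8, 3/8).
On side LM the K-coordinate is zero; dropping N's K-weight 1/4 and renormalizing the remaining 3/8 : 3/8 gives weights 1/2, 1/2 on L, M.
J = (1/2)·(4, -6) + (1/2)·(5, -7) = (9/2, -13/2).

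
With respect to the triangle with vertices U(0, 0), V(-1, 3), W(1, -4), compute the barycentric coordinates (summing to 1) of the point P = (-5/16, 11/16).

Signed area of the reference triangle: [UVW] = ½·(0·(3−(-4)) + (-1)·(-4−0) + 1·(0−3)) = ½·(0 + 4 − 3) = 1/2.
[PVW] = ½·((-5/16)·(3−(-4)) + (-1)·(-4−(11/16)) + 1·(11/16−3)) = ½·(-35/16 + 75/16 − 37/16) = 3/32, so the U-coordinate is (3/32)/(1/2) = 3/16.
[UPW] = ½·(0·(11/16−(-4)) + (-5/16)·(-4−0) + 1·(0−(11/16))) = ½·(0 + 5/4 − 11/16) = 9/32, so the V-coordinate is 9/16.
[UVP] = ½·(0·(3−(11/16)) + (-1)·(11/16−0) + (-5/16)·(0−3)) = ½·(0 − 11/16 + 15/16) = 1/8, so the W-coordinate is 1/4.
Check: 3/16 + 9/16 + 1/4 = 1.

(3/16, 9/16, 1/4)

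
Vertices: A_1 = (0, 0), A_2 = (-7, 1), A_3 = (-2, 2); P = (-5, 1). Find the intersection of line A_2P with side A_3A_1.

Barycentric coordinates of P with respect to A_1A_2A_3: (1/6, 2/3, 1/6).
On side A_3A_1 the A_2-coordinate is zero; dropping P's A_2-weight 2/3 and renormalizing the remaining 1/6 : 1/6 gives weights 1/2, 1/2 on A_3, A_1.
Q = (1/2)·(-2, 2) + (1/2)·(0, 0) = (-1, 1).

(-1, 1)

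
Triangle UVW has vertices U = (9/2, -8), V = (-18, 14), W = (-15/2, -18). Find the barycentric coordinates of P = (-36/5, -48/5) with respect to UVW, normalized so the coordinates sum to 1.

(1/5, 1/5, 3/5)

Signed area of the reference triangle: [UVW] = ½·((9/2)·(14−(-18)) + (-18)·(-18−(-8)) + (-15/2)·(-8−14)) = ½·(144 + 180 + 165) = 489/2.
[PVW] = ½·((-36/5)·(14−(-18)) + (-18)·(-18−(-48/5)) + (-15/2)·(-48/5−14)) = ½·(-1152/5 + 756/5 + 177) = 489/10, so the U-coordinate is (489/10)/(489/2) = 1/5.
[UPW] = ½·((9/2)·(-48/5−(-18)) + (-36/5)·(-18−(-8)) + (-15/2)·(-8−(-48/5))) = ½·(189/5 + 72 − 12) = 489/10, so the V-coordinate is 1/5.
[UVP] = ½·((9/2)·(14−(-48/5)) + (-18)·(-48/5−(-8)) + (-36/5)·(-8−14)) = ½·(531/5 + 144/5 + 792/5) = 1467/10, so the W-coordinate is 3/5.
Check: 1/5 + 1/5 + 3/5 = 1.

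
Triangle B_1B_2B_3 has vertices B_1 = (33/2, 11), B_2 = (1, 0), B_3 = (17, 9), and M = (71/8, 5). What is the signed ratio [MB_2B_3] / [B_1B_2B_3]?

[B_1B_2B_3] = ½·((33/2)·(0−9) + 1·(9−11) + 17·(11−0)) = ½·(-297/2 − 2 + 187) = 73/4.
[MB_2B_3] = ½·((71/8)·(0−9) + 1·(9−5) + 17·(5−0)) = ½·(-639/8 + 4 + 85) = 73/16, so the ratio is (73/16)/(73/4) = 1/4.

1/4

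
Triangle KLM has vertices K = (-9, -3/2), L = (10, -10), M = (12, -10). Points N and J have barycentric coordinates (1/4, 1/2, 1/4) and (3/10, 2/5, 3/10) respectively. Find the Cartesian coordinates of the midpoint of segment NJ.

(213/40, -613/80)

Barycentric coordinates of the midpoint are the average: (11/40, 9/20, 11/40).
Converting: (11/40)·K + (9/20)·L + (11/40)·M = (213/40, -613/80).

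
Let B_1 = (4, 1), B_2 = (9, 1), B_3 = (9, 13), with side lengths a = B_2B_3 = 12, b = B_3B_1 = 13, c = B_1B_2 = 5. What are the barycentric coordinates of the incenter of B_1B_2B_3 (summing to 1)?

(2/5, 13/30, 1/6)

The incenter has barycentric coordinates proportional to the opposite side lengths: (12 : 13 : 5).
Normalizing by 12+13+5 = 30 gives (2/5, 13/30, 1/6).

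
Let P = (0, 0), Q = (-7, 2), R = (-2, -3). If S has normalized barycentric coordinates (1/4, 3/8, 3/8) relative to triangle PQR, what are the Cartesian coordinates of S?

(-27/8, -3/8)

S = (1/4)·P + (3/8)·Q + (3/8)·R.
x-coordinate: (1/4)·0 + (3/8)·(-7) + (3/8)·(-2) = -27/8.
y-coordinate: (1/4)·0 + (3/8)·2 + (3/8)·(-3) = -3/8.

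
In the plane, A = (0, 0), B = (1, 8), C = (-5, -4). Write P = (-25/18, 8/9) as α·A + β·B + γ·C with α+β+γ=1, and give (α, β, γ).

Signed area of the reference triangle: [ABC] = ½·(0·(8−(-4)) + 1·(-4−0) + (-5)·(0−8)) = ½·(0 − 4 + 40) = 18.
[PBC] = ½·((-25/18)·(8−(-4)) + 1·(-4−(8/9)) + (-5)·(8/9−8)) = ½·(-50/3 − 44/9 + 320/9) = 7, so the A-coordinate is 7/18 = 7/18.
[APC] = ½·(0·(8/9−(-4)) + (-25/18)·(-4−0) + (-5)·(0−(8/9))) = ½·(0 + 50/9 + 40/9) = 5, so the B-coordinate is 5/18.
[ABP] = ½·(0·(8−(8/9)) + 1·(8/9−0) + (-25/18)·(0−8)) = ½·(0 + 8/9 + 100/9) = 6, so the C-coordinate is 1/3.

(7/18, 5/18, 1/3)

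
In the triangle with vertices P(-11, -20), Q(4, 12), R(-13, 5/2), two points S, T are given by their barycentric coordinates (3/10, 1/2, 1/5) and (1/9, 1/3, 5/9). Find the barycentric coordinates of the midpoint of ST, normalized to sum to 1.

(37/180, 5/12, 17/45)

Since both coordinate triples sum to 1, the midpoint's barycentrics are the componentwise average.
(3/10+1/9)/2 = 37/180; similarly 5/12 and 17/45.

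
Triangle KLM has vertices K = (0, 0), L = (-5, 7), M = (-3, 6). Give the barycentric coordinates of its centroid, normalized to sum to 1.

(1/3, 1/3, 1/3)

The centroid is the average of the vertices, so each weight is 1/3.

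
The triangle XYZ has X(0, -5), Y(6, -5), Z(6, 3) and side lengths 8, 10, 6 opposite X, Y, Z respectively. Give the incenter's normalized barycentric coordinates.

The incenter has barycentric coordinates proportional to the opposite side lengths: (8 : 10 : 6).
Normalizing by 8+10+6 = 24 gives (1/3, 5/12, 1/4).

(1/3, 5/12, 1/4)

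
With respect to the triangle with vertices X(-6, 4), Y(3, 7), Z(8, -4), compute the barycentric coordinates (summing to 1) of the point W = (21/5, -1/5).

(1/5, 1/5, 3/5)

Signed area of the reference triangle: [XYZ] = ½·((-6)·(7−(-4)) + 3·(-4−4) + 8·(4−7)) = ½·(-66 − 24 − 24) = -57.
[WYZ] = ½·((21/5)·(7−(-4)) + 3·(-4−(-1/5)) + 8·(-1/5−7)) = ½·(231/5 − 57/5 − 288/5) = -57/5, so the X-coordinate is (-57/5)/(-57) = 1/5.
[XWZ] = ½·((-6)·(-1/5−(-4)) + (21/5)·(-4−4) + 8·(4−(-1/5))) = ½·(-114/5 − 168/5 + 168/5) = -57/5, so the Y-coordinate is 1/5.
[XYW] = ½·((-6)·(7−(-1/5)) + 3·(-1/5−4) + (21/5)·(4−7)) = ½·(-216/5 − 63/5 − 63/5) = -171/5, so the Z-coordinate is 3/5.
Check: 1/5 + 1/5 + 3/5 = 1.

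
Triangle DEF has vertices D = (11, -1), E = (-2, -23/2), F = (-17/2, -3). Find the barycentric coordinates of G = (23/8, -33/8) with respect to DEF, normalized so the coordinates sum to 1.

(1/2, 1/4, 1/4)

Signed area of the reference triangle: [DEF] = ½·(11·(-23/2−(-3)) + (-2)·(-3−(-1)) + (-17/2)·(-1−(-23/2))) = ½·(-187/2 + 4 − 357/4) = -715/8.
[GEF] = ½·((23/8)·(-23/2−(-3)) + (-2)·(-3−(-33/8)) + (-17/2)·(-33/8−(-23/2))) = ½·(-391/16 − 9/4 − 1003/16) = -715/16, so the D-coordinate is (-715/16)/(-715/8) = 1/2.
[DGF] = ½·(11·(-33/8−(-3)) + (23/8)·(-3−(-1)) + (-17/2)·(-1−(-33/8))) = ½·(-99/8 − 23/4 − 425/16) = -715/32, so the E-coordinate is 1/4.
[DEG] = ½·(11·(-23/2−(-33/8)) + (-2)·(-33/8−(-1)) + (23/8)·(-1−(-23/2))) = ½·(-649/8 + 25/4 + 483/16) = -715/32, so the F-coordinate is 1/4.
Check: 1/2 + 1/4 + 1/4 = 1.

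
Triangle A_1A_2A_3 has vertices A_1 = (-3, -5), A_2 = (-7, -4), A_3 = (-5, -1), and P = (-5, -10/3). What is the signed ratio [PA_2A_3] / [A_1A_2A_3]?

[A_1A_2A_3] = ½·((-3)·(-4−(-1)) + (-7)·(-1−(-5)) + (-5)·(-5−(-4))) = ½·(9 − 28 + 5) = -7.
[PA_2A_3] = ½·((-5)·(-4−(-1)) + (-7)·(-1−(-10/3)) + (-5)·(-10/3−(-4))) = ½·(15 − 49/3 − 10/3) = -7/3, so the ratio is (-7/3)/(-7) = 1/3.

1/3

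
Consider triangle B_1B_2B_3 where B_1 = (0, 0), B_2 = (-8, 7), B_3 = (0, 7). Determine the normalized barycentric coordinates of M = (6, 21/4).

(1/4, -3/4, 3/2)

Signed area of the reference triangle: [B_1B_2B_3] = ½·(0·(7−7) + (-8)·(7−0) + 0·(0−7)) = ½·(0 − 56 + 0) = -28.
[MB_2B_3] = ½·(6·(7−7) + (-8)·(7−(21/4)) + 0·(21/4−7)) = ½·(0 − 14 + 0) = -7, so the B_1-coordinate is (-7)/(-28) = 1/4.
[B_1MB_3] = ½·(0·(21/4−7) + 6·(7−0) + 0·(0−(21/4))) = ½·(0 + 42 + 0) = 21, so the B_2-coordinate is -3/4.
[B_1B_2M] = ½·(0·(7−(21/4)) + (-8)·(21/4−0) + 6·(0−7)) = ½·(0 − 42 − 42) = -42, so the B_3-coordinate is 3/2.
Check: 1/4 − 3/4 + 3/2 = 1.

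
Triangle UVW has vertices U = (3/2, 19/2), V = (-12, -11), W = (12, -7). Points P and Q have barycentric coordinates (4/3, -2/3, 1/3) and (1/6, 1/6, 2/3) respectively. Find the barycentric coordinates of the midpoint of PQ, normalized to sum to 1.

Since both coordinate triples sum to 1, the midpoint's barycentrics are the componentwise average.
(4/3+1/6)/2 = 3/4; similarly -1/4 and 1/2.

(3/4, -1/4, 1/2)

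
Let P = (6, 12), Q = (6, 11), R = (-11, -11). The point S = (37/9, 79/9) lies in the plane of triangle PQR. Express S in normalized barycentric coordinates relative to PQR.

Signed area of the reference triangle: [PQR] = ½·(6·(11−(-11)) + 6·(-11−12) + (-11)·(12−11)) = ½·(132 − 138 − 11) = -17/2.
[SQR] = ½·((37/9)·(11−(-11)) + 6·(-11−(79/9)) + (-11)·(79/9−11)) = ½·(814/9 − 356/3 + 220/9) = -17/9, so the P-coordinate is (-17/9)/(-17/2) = 2/9.
[PSR] = ½·(6·(79/9−(-11)) + (37/9)·(-11−12) + (-11)·(12−(79/9))) = ½·(356/3 − 851/9 − 319/9) = -17/3, so the Q-coordinate is 2/3.
[PQS] = ½·(6·(11−(79/9)) + 6·(79/9−12) + (37/9)·(12−11)) = ½·(40/3 − 58/3 + 37/9) = -17/18, so the R-coordinate is 1/9.

(2/9, 2/3, 1/9)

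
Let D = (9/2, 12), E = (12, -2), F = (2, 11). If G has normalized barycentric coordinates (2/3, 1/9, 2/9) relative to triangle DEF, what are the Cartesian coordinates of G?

(43/9, 92/9)

G = (2/3)·D + (1/9)·E + (2/9)·F.
x-coordinate: (2/3)·(9/2) + (1/9)·12 + (2/9)·2 = 43/9.
y-coordinate: (2/3)·12 + (1/9)·(-2) + (2/9)·11 = 92/9.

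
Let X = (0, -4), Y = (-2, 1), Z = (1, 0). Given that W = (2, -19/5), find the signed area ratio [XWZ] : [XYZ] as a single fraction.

-3/5

[XYZ] = ½·(0·(1−0) + (-2)·(0−(-4)) + 1·(-4−1)) = ½·(0 − 8 − 5) = -13/2.
[XWZ] = ½·(0·(-19/5−0) + 2·(0−(-4)) + 1·(-4−(-19/5))) = ½·(0 + 8 − 1/5) = 39/10, so the ratio is (39/10)/(-13/2) = -3/5.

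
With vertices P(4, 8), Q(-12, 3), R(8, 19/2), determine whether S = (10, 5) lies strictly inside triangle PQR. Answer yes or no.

no

Barycentric coordinates of S: (103/4, -21/4, -39/2).
The three coordinates are positive, negative, negative; a point is interior exactly when all three are positive.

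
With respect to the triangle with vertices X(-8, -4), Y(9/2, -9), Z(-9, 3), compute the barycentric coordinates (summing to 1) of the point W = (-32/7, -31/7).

Signed area of the reference triangle: [XYZ] = ½·((-8)·(-9−3) + (9/2)·(3−(-4)) + (-9)·(-4−(-9))) = ½·(96 + 63/2 − 45) = 165/4.
[WYZ] = ½·((-32/7)·(-9−3) + (9/2)·(3−(-31/7)) + (-9)·(-31/7−(-9))) = ½·(384/7 + 234/7 − 288/7) = 165/7, so the X-coordinate is (165/7)/(165/4) = 4/7.
[XWZ] = ½·((-8)·(-31/7−3) + (-32/7)·(3−(-4)) + (-9)·(-4−(-31/7))) = ½·(416/7 − 32 − 27/7) = 165/14, so the Y-coordinate is 2/7.
[XYW] = ½·((-8)·(-9−(-31/7)) + (9/2)·(-31/7−(-4)) + (-32/7)·(-4−(-9))) = ½·(256/7 − 27/14 − 160/7) = 165/28, so the Z-coordinate is 1/7.

(4/7, 2/7, 1/7)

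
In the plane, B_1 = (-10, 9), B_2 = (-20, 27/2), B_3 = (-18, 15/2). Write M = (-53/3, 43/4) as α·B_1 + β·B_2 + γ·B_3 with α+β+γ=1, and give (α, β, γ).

(1/6, 1/2, 1/3)

Signed area of the reference triangle: [B_1B_2B_3] = ½·((-10)·(27/2−(15/2)) + (-20)·(15/2−9) + (-18)·(9−(27/2))) = ½·(-60 + 30 + 81) = 51/2.
[MB_2B_3] = ½·((-53/3)·(27/2−(15/2)) + (-20)·(15/2−(43/4)) + (-18)·(43/4−(27/2))) = ½·(-106 + 65 + 99/2) = 17/4, so the B_1-coordinate is (17/4)/(51/2) = 1/6.
[B_1MB_3] = ½·((-10)·(43/4−(15/2)) + (-53/3)·(15/2−9) + (-18)·(9−(43/4))) = ½·(-65/2 + 53/2 + 63/2) = 51/4, so the B_2-coordinate is 1/2.
[B_1B_2M] = ½·((-10)·(27/2−(43/4)) + (-20)·(43/4−9) + (-53/3)·(9−(27/2))) = ½·(-55/2 − 35 + 159/2) = 17/2, so the B_3-coordinate is 1/3.
Check: 1/6 + 1/2 + 1/3 = 1.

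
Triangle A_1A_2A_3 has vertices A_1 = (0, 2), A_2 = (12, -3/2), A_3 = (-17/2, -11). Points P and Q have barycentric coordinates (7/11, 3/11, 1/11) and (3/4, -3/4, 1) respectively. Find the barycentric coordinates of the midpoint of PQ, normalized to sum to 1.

(61/88, -21/88, 6/11)

Since both coordinate triples sum to 1, the midpoint's barycentrics are the componentwise average.
(7/11+3/4)/2 = 61/88; similarly -21/88 and 6/11.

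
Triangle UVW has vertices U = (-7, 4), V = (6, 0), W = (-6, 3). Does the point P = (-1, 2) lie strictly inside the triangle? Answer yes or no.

Barycentric coordinates of P: (1/3, 4/9, 2/9).
The three coordinates are positive, positive, positive; a point is interior exactly when all three are positive.

yes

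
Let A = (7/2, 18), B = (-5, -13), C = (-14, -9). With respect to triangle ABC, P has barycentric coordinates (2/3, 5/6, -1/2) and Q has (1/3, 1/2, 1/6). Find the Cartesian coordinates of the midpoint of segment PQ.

(3/4, 11/6)

Barycentric coordinates of the midpoint are the average: (1/2, 2/3, -1/6).
Converting: (1/2)·A + (2/3)·B + (-1/6)·C = (3/4, 11/6).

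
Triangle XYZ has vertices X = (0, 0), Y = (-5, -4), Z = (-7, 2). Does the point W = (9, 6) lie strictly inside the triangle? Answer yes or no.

Barycentric coordinates of W: (52/19, -30/19, -3/19).
The three coordinates are positive, negative, negative; a point is interior exactly when all three are positive.

no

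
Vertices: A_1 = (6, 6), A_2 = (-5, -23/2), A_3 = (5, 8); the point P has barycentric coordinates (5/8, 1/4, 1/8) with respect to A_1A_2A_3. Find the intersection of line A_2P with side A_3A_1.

(35/6, 19/3)

Line A_2P meets A_3A_1 where the A_2-coordinate vanishes; zeroing P's A_2-weight and renormalizing leaves A_3, A_1-weights 1/8 : 5/8 → (1/6, 5/6).
So Q = (1/6)·A_3 + (5/6)·A_1 = (35/6, 19/3).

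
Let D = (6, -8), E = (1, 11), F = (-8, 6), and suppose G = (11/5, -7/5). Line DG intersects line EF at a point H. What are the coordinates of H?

(-7/2, 17/2)

Barycentric coordinates of G with respect to DEF: (3/5, 1/5, 1/5).
On side EF the D-coordinate is zero; dropping G's D-weight 3/5 and renormalizing the remaining 1/5 : 1/5 gives weights 1/2, 1/2 on E, F.
H = (1/2)·(1, 11) + (1/2)·(-8, 6) = (-7/2, 17/2).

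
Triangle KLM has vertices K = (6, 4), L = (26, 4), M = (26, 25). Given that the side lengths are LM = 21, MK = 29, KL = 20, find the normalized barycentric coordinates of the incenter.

The incenter has barycentric coordinates proportional to the opposite side lengths: (21 : 29 : 20).
Normalizing by 21+29+20 = 70 gives (3/10, 29/70, 2/7).

(3/10, 29/70, 2/7)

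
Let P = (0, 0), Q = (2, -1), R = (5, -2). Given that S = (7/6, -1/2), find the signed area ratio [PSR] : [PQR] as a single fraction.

[PQR] = ½·(0·(-1−(-2)) + 2·(-2−0) + 5·(0−(-1))) = ½·(0 − 4 + 5) = 1/2.
[PSR] = ½·(0·(-1/2−(-2)) + (7/6)·(-2−0) + 5·(0−(-1/2))) = ½·(0 − 7/3 + 5/2) = 1/12, so the ratio is (1/12)/(1/2) = 1/6.

1/6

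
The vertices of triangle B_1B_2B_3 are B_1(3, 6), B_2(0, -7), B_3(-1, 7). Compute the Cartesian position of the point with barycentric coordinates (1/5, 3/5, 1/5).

M = (1/5)·B_1 + (3/5)·B_2 + (1/5)·B_3.
x-coordinate: (1/5)·3 + (3/5)·0 + (1/5)·(-1) = 2/5.
y-coordinate: (1/5)·6 + (3/5)·(-7) + (1/5)·7 = -8/5.

(2/5, -8/5)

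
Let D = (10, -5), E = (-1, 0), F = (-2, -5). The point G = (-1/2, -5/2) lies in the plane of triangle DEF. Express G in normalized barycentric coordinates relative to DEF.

(1/12, 1/2, 5/12)

Signed area of the reference triangle: [DEF] = ½·(10·(0−(-5)) + (-1)·(-5−(-5)) + (-2)·(-5−0)) = ½·(50 + 0 + 10) = 30.
[GEF] = ½·((-1/2)·(0−(-5)) + (-1)·(-5−(-5/2)) + (-2)·(-5/2−0)) = ½·(-5/2 + 5/2 + 5) = 5/2, so the D-coordinate is (5/2)/30 = 1/12.
[DGF] = ½·(10·(-5/2−(-5)) + (-1/2)·(-5−(-5)) + (-2)·(-5−(-5/2))) = ½·(25 + 0 + 5) = 15, so the E-coordinate is 1/2.
[DEG] = ½·(10·(0−(-5/2)) + (-1)·(-5/2−(-5)) + (-1/2)·(-5−0)) = ½·(25 − 5/2 + 5/2) = 25/2, so the F-coordinate is 5/12.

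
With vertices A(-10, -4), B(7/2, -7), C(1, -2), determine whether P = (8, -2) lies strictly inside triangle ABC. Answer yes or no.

no

Barycentric coordinates of P: (-7/12, 7/30, 27/20).
The three coordinates are negative, positive, positive; a point is interior exactly when all three are positive.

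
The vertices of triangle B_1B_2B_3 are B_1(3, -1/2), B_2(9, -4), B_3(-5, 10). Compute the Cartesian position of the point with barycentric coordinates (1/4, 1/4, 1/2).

(1/2, 31/8)

M = (1/4)·B_1 + (1/4)·B_2 + (1/2)·B_3.
x-coordinate: (1/4)·3 + (1/4)·9 + (1/2)·(-5) = 1/2.
y-coordinate: (1/4)·(-1/2) + (1/4)·(-4) + (1/2)·10 = 31/8.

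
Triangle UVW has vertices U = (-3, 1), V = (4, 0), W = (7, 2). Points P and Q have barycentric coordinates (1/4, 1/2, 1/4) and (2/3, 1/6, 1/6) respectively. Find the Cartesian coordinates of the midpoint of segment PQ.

Barycentric coordinates of the midpoint are the average: (11/24, 1/3, 5/24).
Converting: (11/24)·U + (1/3)·V + (5/24)·W = (17/12, 7/8).

(17/12, 7/8)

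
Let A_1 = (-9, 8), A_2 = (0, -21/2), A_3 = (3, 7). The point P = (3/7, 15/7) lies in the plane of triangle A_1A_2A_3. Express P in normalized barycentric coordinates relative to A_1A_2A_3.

(1/7, 2/7, 4/7)

Signed area of the reference triangle: [A_1A_2A_3] = ½·((-9)·(-21/2−7) + 0·(7−8) + 3·(8−(-21/2))) = ½·(315/2 + 0 + 111/2) = 213/2.
[PA_2A_3] = ½·((3/7)·(-21/2−7) + 0·(7−(15/7)) + 3·(15/7−(-21/2))) = ½·(-15/2 + 0 + 531/14) = 213/14, so the A_1-coordinate is (213/14)/(213/2) = 1/7.
[A_1PA_3] = ½·((-9)·(15/7−7) + (3/7)·(7−8) + 3·(8−(15/7))) = ½·(306/7 − 3/7 + 123/7) = 213/7, so the A_2-coordinate is 2/7.
[A_1A_2P] = ½·((-9)·(-21/2−(15/7)) + 0·(15/7−8) + (3/7)·(8−(-21/2))) = ½·(1593/14 + 0 + 111/14) = 426/7, so the A_3-coordinate is 4/7.
Check: 1/7 + 2/7 + 4/7 = 1.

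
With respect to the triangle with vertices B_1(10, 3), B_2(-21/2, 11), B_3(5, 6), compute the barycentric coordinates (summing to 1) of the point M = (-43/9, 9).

(1/9, 2/3, 2/9)

Signed area of the reference triangle: [B_1B_2B_3] = ½·(10·(11−6) + (-21/2)·(6−3) + 5·(3−11)) = ½·(50 − 63/2 − 40) = -43/4.
[MB_2B_3] = ½·((-43/9)·(11−6) + (-21/2)·(6−9) + 5·(9−11)) = ½·(-215/9 + 63/2 − 10) = -43/36, so the B_1-coordinate is (-43/36)/(-43/4) = 1/9.
[B_1MB_3] = ½·(10·(9−6) + (-43/9)·(6−3) + 5·(3−9)) = ½·(30 − 43/3 − 30) = -43/6, so the B_2-coordinate is 2/3.
[B_1B_2M] = ½·(10·(11−9) + (-21/2)·(9−3) + (-43/9)·(3−11)) = ½·(20 − 63 + 344/9) = -43/18, so the B_3-coordinate is 2/9.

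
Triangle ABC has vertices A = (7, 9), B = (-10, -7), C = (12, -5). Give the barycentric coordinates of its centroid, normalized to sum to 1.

(1/3, 1/3, 1/3)

The centroid is the average of the vertices, so each weight is 1/3.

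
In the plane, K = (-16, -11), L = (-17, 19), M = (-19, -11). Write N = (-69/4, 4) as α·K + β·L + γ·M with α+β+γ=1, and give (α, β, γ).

Signed area of the reference triangle: [KLM] = ½·((-16)·(19−(-11)) + (-17)·(-11−(-11)) + (-19)·(-11−19)) = ½·(-480 + 0 + 570) = 45.
[NLM] = ½·((-69/4)·(19−(-11)) + (-17)·(-11−4) + (-19)·(4−19)) = ½·(-1035/2 + 255 + 285) = 45/4, so the K-coordinate is (45/4)/45 = 1/4.
[KNM] = ½·((-16)·(4−(-11)) + (-69/4)·(-11−(-11)) + (-19)·(-11−4)) = ½·(-240 + 0 + 285) = 45/2, so the L-coordinate is 1/2.
[KLN] = ½·((-16)·(19−4) + (-17)·(4−(-11)) + (-69/4)·(-11−19)) = ½·(-240 − 255 + 1035/2) = 45/4, so the M-coordinate is 1/4.

(1/4, 1/2, 1/4)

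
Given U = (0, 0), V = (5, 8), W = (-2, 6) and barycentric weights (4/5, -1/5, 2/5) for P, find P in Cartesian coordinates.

(-9/5, 4/5)

P = (4/5)·U + (-1/5)·V + (2/5)·W.
x-coordinate: (4/5)·0 + (-1/5)·5 + (2/5)·(-2) = -9/5.
y-coordinate: (4/5)·0 + (-1/5)·8 + (2/5)·6 = 4/5.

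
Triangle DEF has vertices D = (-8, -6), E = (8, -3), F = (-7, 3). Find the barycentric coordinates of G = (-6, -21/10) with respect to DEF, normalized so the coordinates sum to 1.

Signed area of the reference triangle: [DEF] = ½·((-8)·(-3−3) + 8·(3−(-6)) + (-7)·(-6−(-3))) = ½·(48 + 72 + 21) = 141/2.
[GEF] = ½·((-6)·(-3−3) + 8·(3−(-21/10)) + (-7)·(-21/10−(-3))) = ½·(36 + 204/5 − 63/10) = 141/4, so the D-coordinate is (141/4)/(141/2) = 1/2.
[DGF] = ½·((-8)·(-21/10−3) + (-6)·(3−(-6)) + (-7)·(-6−(-21/10))) = ½·(204/5 − 54 + 273/10) = 141/20, so the E-coordinate is 1/10.
[DEG] = ½·((-8)·(-3−(-21/10)) + 8·(-21/10−(-6)) + (-6)·(-6−(-3))) = ½·(36/5 + 156/5 + 18) = 141/5, so the F-coordinate is 2/5.

(1/2, 1/10, 2/5)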